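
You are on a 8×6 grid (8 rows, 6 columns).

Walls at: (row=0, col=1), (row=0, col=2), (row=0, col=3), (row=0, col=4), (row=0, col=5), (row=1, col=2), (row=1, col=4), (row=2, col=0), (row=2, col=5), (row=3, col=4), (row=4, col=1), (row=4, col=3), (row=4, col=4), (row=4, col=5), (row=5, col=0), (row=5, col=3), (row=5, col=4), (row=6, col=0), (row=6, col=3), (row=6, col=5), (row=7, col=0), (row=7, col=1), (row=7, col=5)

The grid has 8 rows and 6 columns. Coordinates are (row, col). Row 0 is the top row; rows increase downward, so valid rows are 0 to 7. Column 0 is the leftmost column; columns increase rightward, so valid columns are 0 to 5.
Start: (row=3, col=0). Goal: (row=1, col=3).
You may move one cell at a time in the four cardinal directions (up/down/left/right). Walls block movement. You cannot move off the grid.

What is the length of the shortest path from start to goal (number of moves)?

Answer: Shortest path length: 5

Derivation:
BFS from (row=3, col=0) until reaching (row=1, col=3):
  Distance 0: (row=3, col=0)
  Distance 1: (row=3, col=1), (row=4, col=0)
  Distance 2: (row=2, col=1), (row=3, col=2)
  Distance 3: (row=1, col=1), (row=2, col=2), (row=3, col=3), (row=4, col=2)
  Distance 4: (row=1, col=0), (row=2, col=3), (row=5, col=2)
  Distance 5: (row=0, col=0), (row=1, col=3), (row=2, col=4), (row=5, col=1), (row=6, col=2)  <- goal reached here
One shortest path (5 moves): (row=3, col=0) -> (row=3, col=1) -> (row=3, col=2) -> (row=3, col=3) -> (row=2, col=3) -> (row=1, col=3)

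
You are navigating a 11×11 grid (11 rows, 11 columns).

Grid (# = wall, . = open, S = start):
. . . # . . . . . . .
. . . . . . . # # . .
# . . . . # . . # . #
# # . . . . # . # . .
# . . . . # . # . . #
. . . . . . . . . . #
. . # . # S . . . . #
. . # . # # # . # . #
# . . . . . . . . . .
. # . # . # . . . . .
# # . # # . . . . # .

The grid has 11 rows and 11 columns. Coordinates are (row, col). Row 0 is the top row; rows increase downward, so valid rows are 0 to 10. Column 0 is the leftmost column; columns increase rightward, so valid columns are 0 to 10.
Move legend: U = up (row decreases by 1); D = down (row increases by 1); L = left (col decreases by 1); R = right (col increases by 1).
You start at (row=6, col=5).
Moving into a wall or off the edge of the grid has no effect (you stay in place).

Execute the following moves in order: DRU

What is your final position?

Start: (row=6, col=5)
  D (down): blocked, stay at (row=6, col=5)
  R (right): (row=6, col=5) -> (row=6, col=6)
  U (up): (row=6, col=6) -> (row=5, col=6)
Final: (row=5, col=6)

Answer: Final position: (row=5, col=6)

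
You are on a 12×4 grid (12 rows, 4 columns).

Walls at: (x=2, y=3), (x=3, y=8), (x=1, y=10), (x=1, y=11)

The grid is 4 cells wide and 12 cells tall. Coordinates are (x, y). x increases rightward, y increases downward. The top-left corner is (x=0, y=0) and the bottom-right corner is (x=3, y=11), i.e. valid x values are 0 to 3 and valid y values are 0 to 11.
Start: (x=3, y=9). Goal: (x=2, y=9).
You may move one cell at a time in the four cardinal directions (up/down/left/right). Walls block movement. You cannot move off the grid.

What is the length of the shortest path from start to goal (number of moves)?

BFS from (x=3, y=9) until reaching (x=2, y=9):
  Distance 0: (x=3, y=9)
  Distance 1: (x=2, y=9), (x=3, y=10)  <- goal reached here
One shortest path (1 moves): (x=3, y=9) -> (x=2, y=9)

Answer: Shortest path length: 1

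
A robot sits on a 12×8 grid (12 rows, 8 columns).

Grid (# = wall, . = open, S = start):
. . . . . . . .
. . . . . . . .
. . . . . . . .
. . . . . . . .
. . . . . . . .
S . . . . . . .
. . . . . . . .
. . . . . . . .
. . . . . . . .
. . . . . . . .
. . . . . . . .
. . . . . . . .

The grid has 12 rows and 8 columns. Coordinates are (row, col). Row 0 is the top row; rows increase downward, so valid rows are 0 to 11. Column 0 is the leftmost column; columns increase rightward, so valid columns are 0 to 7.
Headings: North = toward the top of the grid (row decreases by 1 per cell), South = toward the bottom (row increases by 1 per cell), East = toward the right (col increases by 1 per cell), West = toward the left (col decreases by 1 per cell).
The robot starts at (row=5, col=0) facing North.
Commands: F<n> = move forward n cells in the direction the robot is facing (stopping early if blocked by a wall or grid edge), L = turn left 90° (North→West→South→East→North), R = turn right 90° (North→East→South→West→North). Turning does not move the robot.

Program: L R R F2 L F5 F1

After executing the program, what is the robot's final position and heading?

Answer: Final position: (row=0, col=2), facing North

Derivation:
Start: (row=5, col=0), facing North
  L: turn left, now facing West
  R: turn right, now facing North
  R: turn right, now facing East
  F2: move forward 2, now at (row=5, col=2)
  L: turn left, now facing North
  F5: move forward 5, now at (row=0, col=2)
  F1: move forward 0/1 (blocked), now at (row=0, col=2)
Final: (row=0, col=2), facing North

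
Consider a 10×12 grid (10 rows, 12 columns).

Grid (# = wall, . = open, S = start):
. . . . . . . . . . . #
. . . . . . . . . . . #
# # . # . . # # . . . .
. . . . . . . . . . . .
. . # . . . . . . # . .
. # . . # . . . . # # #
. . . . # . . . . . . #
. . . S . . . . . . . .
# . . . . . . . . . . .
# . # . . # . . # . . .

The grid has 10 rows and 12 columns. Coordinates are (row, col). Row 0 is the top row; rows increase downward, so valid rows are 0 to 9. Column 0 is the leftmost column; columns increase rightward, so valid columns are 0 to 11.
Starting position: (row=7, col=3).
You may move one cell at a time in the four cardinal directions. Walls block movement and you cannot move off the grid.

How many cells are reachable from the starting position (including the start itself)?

Answer: Reachable cells: 99

Derivation:
BFS flood-fill from (row=7, col=3):
  Distance 0: (row=7, col=3)
  Distance 1: (row=6, col=3), (row=7, col=2), (row=7, col=4), (row=8, col=3)
  Distance 2: (row=5, col=3), (row=6, col=2), (row=7, col=1), (row=7, col=5), (row=8, col=2), (row=8, col=4), (row=9, col=3)
  Distance 3: (row=4, col=3), (row=5, col=2), (row=6, col=1), (row=6, col=5), (row=7, col=0), (row=7, col=6), (row=8, col=1), (row=8, col=5), (row=9, col=4)
  Distance 4: (row=3, col=3), (row=4, col=4), (row=5, col=5), (row=6, col=0), (row=6, col=6), (row=7, col=7), (row=8, col=6), (row=9, col=1)
  Distance 5: (row=3, col=2), (row=3, col=4), (row=4, col=5), (row=5, col=0), (row=5, col=6), (row=6, col=7), (row=7, col=8), (row=8, col=7), (row=9, col=6)
  Distance 6: (row=2, col=2), (row=2, col=4), (row=3, col=1), (row=3, col=5), (row=4, col=0), (row=4, col=6), (row=5, col=7), (row=6, col=8), (row=7, col=9), (row=8, col=8), (row=9, col=7)
  Distance 7: (row=1, col=2), (row=1, col=4), (row=2, col=5), (row=3, col=0), (row=3, col=6), (row=4, col=1), (row=4, col=7), (row=5, col=8), (row=6, col=9), (row=7, col=10), (row=8, col=9)
  Distance 8: (row=0, col=2), (row=0, col=4), (row=1, col=1), (row=1, col=3), (row=1, col=5), (row=3, col=7), (row=4, col=8), (row=6, col=10), (row=7, col=11), (row=8, col=10), (row=9, col=9)
  Distance 9: (row=0, col=1), (row=0, col=3), (row=0, col=5), (row=1, col=0), (row=1, col=6), (row=3, col=8), (row=8, col=11), (row=9, col=10)
  Distance 10: (row=0, col=0), (row=0, col=6), (row=1, col=7), (row=2, col=8), (row=3, col=9), (row=9, col=11)
  Distance 11: (row=0, col=7), (row=1, col=8), (row=2, col=9), (row=3, col=10)
  Distance 12: (row=0, col=8), (row=1, col=9), (row=2, col=10), (row=3, col=11), (row=4, col=10)
  Distance 13: (row=0, col=9), (row=1, col=10), (row=2, col=11), (row=4, col=11)
  Distance 14: (row=0, col=10)
Total reachable: 99 (grid has 99 open cells total)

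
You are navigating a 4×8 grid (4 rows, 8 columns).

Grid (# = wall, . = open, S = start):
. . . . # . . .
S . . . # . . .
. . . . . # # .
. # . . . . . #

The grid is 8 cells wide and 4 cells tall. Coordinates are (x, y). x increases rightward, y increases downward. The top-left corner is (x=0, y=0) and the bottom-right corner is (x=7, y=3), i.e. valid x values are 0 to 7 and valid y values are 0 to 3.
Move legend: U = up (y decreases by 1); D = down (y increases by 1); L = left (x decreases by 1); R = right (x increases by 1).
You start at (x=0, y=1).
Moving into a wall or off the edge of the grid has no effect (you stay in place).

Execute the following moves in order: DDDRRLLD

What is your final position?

Start: (x=0, y=1)
  D (down): (x=0, y=1) -> (x=0, y=2)
  D (down): (x=0, y=2) -> (x=0, y=3)
  D (down): blocked, stay at (x=0, y=3)
  R (right): blocked, stay at (x=0, y=3)
  R (right): blocked, stay at (x=0, y=3)
  L (left): blocked, stay at (x=0, y=3)
  L (left): blocked, stay at (x=0, y=3)
  D (down): blocked, stay at (x=0, y=3)
Final: (x=0, y=3)

Answer: Final position: (x=0, y=3)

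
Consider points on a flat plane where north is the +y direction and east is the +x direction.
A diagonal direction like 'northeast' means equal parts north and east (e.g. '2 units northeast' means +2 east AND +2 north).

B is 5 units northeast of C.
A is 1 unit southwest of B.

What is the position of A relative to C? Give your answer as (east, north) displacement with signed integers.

Answer: A is at (east=4, north=4) relative to C.

Derivation:
Place C at the origin (east=0, north=0).
  B is 5 units northeast of C: delta (east=+5, north=+5); B at (east=5, north=5).
  A is 1 unit southwest of B: delta (east=-1, north=-1); A at (east=4, north=4).
Therefore A relative to C: (east=4, north=4).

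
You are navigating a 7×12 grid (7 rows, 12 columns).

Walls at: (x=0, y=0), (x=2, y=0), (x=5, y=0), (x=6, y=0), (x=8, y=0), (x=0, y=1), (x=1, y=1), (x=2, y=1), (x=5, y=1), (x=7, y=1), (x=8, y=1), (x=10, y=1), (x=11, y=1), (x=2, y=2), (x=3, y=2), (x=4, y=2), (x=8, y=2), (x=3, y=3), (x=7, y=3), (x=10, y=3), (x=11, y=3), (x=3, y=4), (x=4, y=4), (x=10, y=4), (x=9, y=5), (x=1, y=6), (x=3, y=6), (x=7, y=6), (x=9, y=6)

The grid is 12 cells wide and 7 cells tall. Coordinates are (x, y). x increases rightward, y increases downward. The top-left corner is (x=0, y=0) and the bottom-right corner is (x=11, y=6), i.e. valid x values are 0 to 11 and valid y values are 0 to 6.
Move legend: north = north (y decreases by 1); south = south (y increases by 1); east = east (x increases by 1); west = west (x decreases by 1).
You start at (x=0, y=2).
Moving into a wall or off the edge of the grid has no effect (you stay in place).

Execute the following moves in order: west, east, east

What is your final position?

Answer: Final position: (x=1, y=2)

Derivation:
Start: (x=0, y=2)
  west (west): blocked, stay at (x=0, y=2)
  east (east): (x=0, y=2) -> (x=1, y=2)
  east (east): blocked, stay at (x=1, y=2)
Final: (x=1, y=2)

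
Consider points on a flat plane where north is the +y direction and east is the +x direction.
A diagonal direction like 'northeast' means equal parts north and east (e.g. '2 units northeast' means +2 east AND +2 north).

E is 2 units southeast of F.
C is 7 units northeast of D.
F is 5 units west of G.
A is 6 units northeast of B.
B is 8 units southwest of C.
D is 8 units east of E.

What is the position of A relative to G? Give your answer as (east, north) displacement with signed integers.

Place G at the origin (east=0, north=0).
  F is 5 units west of G: delta (east=-5, north=+0); F at (east=-5, north=0).
  E is 2 units southeast of F: delta (east=+2, north=-2); E at (east=-3, north=-2).
  D is 8 units east of E: delta (east=+8, north=+0); D at (east=5, north=-2).
  C is 7 units northeast of D: delta (east=+7, north=+7); C at (east=12, north=5).
  B is 8 units southwest of C: delta (east=-8, north=-8); B at (east=4, north=-3).
  A is 6 units northeast of B: delta (east=+6, north=+6); A at (east=10, north=3).
Therefore A relative to G: (east=10, north=3).

Answer: A is at (east=10, north=3) relative to G.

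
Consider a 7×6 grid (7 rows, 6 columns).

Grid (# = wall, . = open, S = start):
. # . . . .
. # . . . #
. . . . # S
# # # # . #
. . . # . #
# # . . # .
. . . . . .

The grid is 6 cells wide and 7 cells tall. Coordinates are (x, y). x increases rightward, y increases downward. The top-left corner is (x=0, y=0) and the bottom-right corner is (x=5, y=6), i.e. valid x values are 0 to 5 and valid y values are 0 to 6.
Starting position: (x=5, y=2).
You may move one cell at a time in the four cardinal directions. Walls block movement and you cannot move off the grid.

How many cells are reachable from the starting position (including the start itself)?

Answer: Reachable cells: 1

Derivation:
BFS flood-fill from (x=5, y=2):
  Distance 0: (x=5, y=2)
Total reachable: 1 (grid has 28 open cells total)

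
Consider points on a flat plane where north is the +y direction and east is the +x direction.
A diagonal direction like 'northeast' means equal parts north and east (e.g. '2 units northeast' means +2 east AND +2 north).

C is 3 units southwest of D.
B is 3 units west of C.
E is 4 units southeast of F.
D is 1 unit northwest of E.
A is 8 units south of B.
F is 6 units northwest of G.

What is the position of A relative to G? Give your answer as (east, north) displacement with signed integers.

Place G at the origin (east=0, north=0).
  F is 6 units northwest of G: delta (east=-6, north=+6); F at (east=-6, north=6).
  E is 4 units southeast of F: delta (east=+4, north=-4); E at (east=-2, north=2).
  D is 1 unit northwest of E: delta (east=-1, north=+1); D at (east=-3, north=3).
  C is 3 units southwest of D: delta (east=-3, north=-3); C at (east=-6, north=0).
  B is 3 units west of C: delta (east=-3, north=+0); B at (east=-9, north=0).
  A is 8 units south of B: delta (east=+0, north=-8); A at (east=-9, north=-8).
Therefore A relative to G: (east=-9, north=-8).

Answer: A is at (east=-9, north=-8) relative to G.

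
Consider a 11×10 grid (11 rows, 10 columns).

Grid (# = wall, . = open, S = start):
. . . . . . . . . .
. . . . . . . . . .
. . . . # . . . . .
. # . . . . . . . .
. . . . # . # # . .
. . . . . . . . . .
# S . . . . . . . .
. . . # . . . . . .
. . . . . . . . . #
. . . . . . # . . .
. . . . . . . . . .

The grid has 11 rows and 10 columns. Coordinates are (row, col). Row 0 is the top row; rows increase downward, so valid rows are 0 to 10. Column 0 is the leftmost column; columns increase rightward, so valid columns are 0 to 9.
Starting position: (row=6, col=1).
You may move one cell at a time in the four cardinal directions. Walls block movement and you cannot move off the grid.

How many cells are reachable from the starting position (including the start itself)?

Answer: Reachable cells: 101

Derivation:
BFS flood-fill from (row=6, col=1):
  Distance 0: (row=6, col=1)
  Distance 1: (row=5, col=1), (row=6, col=2), (row=7, col=1)
  Distance 2: (row=4, col=1), (row=5, col=0), (row=5, col=2), (row=6, col=3), (row=7, col=0), (row=7, col=2), (row=8, col=1)
  Distance 3: (row=4, col=0), (row=4, col=2), (row=5, col=3), (row=6, col=4), (row=8, col=0), (row=8, col=2), (row=9, col=1)
  Distance 4: (row=3, col=0), (row=3, col=2), (row=4, col=3), (row=5, col=4), (row=6, col=5), (row=7, col=4), (row=8, col=3), (row=9, col=0), (row=9, col=2), (row=10, col=1)
  Distance 5: (row=2, col=0), (row=2, col=2), (row=3, col=3), (row=5, col=5), (row=6, col=6), (row=7, col=5), (row=8, col=4), (row=9, col=3), (row=10, col=0), (row=10, col=2)
  Distance 6: (row=1, col=0), (row=1, col=2), (row=2, col=1), (row=2, col=3), (row=3, col=4), (row=4, col=5), (row=5, col=6), (row=6, col=7), (row=7, col=6), (row=8, col=5), (row=9, col=4), (row=10, col=3)
  Distance 7: (row=0, col=0), (row=0, col=2), (row=1, col=1), (row=1, col=3), (row=3, col=5), (row=5, col=7), (row=6, col=8), (row=7, col=7), (row=8, col=6), (row=9, col=5), (row=10, col=4)
  Distance 8: (row=0, col=1), (row=0, col=3), (row=1, col=4), (row=2, col=5), (row=3, col=6), (row=5, col=8), (row=6, col=9), (row=7, col=8), (row=8, col=7), (row=10, col=5)
  Distance 9: (row=0, col=4), (row=1, col=5), (row=2, col=6), (row=3, col=7), (row=4, col=8), (row=5, col=9), (row=7, col=9), (row=8, col=8), (row=9, col=7), (row=10, col=6)
  Distance 10: (row=0, col=5), (row=1, col=6), (row=2, col=7), (row=3, col=8), (row=4, col=9), (row=9, col=8), (row=10, col=7)
  Distance 11: (row=0, col=6), (row=1, col=7), (row=2, col=8), (row=3, col=9), (row=9, col=9), (row=10, col=8)
  Distance 12: (row=0, col=7), (row=1, col=8), (row=2, col=9), (row=10, col=9)
  Distance 13: (row=0, col=8), (row=1, col=9)
  Distance 14: (row=0, col=9)
Total reachable: 101 (grid has 101 open cells total)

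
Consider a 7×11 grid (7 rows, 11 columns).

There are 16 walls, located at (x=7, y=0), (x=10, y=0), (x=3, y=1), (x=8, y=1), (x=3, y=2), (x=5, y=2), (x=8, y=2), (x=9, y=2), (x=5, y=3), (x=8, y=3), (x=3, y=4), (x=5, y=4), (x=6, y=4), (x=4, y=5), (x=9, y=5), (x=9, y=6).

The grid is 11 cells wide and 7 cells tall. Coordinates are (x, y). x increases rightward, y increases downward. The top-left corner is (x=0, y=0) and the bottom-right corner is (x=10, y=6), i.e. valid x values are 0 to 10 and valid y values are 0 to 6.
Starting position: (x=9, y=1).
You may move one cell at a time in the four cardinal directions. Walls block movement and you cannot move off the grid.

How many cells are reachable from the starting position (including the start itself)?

BFS flood-fill from (x=9, y=1):
  Distance 0: (x=9, y=1)
  Distance 1: (x=9, y=0), (x=10, y=1)
  Distance 2: (x=8, y=0), (x=10, y=2)
  Distance 3: (x=10, y=3)
  Distance 4: (x=9, y=3), (x=10, y=4)
  Distance 5: (x=9, y=4), (x=10, y=5)
  Distance 6: (x=8, y=4), (x=10, y=6)
  Distance 7: (x=7, y=4), (x=8, y=5)
  Distance 8: (x=7, y=3), (x=7, y=5), (x=8, y=6)
  Distance 9: (x=7, y=2), (x=6, y=3), (x=6, y=5), (x=7, y=6)
  Distance 10: (x=7, y=1), (x=6, y=2), (x=5, y=5), (x=6, y=6)
  Distance 11: (x=6, y=1), (x=5, y=6)
  Distance 12: (x=6, y=0), (x=5, y=1), (x=4, y=6)
  Distance 13: (x=5, y=0), (x=4, y=1), (x=3, y=6)
  Distance 14: (x=4, y=0), (x=4, y=2), (x=3, y=5), (x=2, y=6)
  Distance 15: (x=3, y=0), (x=4, y=3), (x=2, y=5), (x=1, y=6)
  Distance 16: (x=2, y=0), (x=3, y=3), (x=2, y=4), (x=4, y=4), (x=1, y=5), (x=0, y=6)
  Distance 17: (x=1, y=0), (x=2, y=1), (x=2, y=3), (x=1, y=4), (x=0, y=5)
  Distance 18: (x=0, y=0), (x=1, y=1), (x=2, y=2), (x=1, y=3), (x=0, y=4)
  Distance 19: (x=0, y=1), (x=1, y=2), (x=0, y=3)
  Distance 20: (x=0, y=2)
Total reachable: 61 (grid has 61 open cells total)

Answer: Reachable cells: 61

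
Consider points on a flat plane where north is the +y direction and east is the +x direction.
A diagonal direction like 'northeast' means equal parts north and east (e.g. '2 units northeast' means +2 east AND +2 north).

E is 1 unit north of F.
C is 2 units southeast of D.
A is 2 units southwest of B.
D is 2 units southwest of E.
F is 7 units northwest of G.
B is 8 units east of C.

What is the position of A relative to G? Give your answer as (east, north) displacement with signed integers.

Place G at the origin (east=0, north=0).
  F is 7 units northwest of G: delta (east=-7, north=+7); F at (east=-7, north=7).
  E is 1 unit north of F: delta (east=+0, north=+1); E at (east=-7, north=8).
  D is 2 units southwest of E: delta (east=-2, north=-2); D at (east=-9, north=6).
  C is 2 units southeast of D: delta (east=+2, north=-2); C at (east=-7, north=4).
  B is 8 units east of C: delta (east=+8, north=+0); B at (east=1, north=4).
  A is 2 units southwest of B: delta (east=-2, north=-2); A at (east=-1, north=2).
Therefore A relative to G: (east=-1, north=2).

Answer: A is at (east=-1, north=2) relative to G.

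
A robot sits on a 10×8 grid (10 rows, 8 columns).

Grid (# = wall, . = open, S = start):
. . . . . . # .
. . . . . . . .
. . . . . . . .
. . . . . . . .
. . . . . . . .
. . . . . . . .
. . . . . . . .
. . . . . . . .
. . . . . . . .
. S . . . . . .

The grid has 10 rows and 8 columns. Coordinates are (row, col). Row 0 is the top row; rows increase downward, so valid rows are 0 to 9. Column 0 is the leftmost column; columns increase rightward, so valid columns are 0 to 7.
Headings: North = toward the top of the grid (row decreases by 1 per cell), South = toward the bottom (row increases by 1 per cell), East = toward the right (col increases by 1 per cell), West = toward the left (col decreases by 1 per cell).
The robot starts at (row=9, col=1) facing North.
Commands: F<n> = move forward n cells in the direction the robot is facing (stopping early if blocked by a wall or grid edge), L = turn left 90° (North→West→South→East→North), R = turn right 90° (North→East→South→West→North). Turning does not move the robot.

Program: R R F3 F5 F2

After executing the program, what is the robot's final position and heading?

Answer: Final position: (row=9, col=1), facing South

Derivation:
Start: (row=9, col=1), facing North
  R: turn right, now facing East
  R: turn right, now facing South
  F3: move forward 0/3 (blocked), now at (row=9, col=1)
  F5: move forward 0/5 (blocked), now at (row=9, col=1)
  F2: move forward 0/2 (blocked), now at (row=9, col=1)
Final: (row=9, col=1), facing South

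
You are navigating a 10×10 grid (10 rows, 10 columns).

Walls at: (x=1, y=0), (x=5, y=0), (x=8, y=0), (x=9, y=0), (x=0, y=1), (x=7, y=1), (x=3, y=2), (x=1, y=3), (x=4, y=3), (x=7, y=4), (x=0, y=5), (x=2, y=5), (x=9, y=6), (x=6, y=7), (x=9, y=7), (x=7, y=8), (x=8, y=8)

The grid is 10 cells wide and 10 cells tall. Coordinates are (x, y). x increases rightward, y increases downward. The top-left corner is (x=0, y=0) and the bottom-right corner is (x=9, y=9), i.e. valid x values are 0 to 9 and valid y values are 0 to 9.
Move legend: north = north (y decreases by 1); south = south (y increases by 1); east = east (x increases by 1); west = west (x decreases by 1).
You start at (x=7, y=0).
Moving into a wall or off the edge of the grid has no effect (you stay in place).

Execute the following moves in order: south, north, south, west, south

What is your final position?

Start: (x=7, y=0)
  south (south): blocked, stay at (x=7, y=0)
  north (north): blocked, stay at (x=7, y=0)
  south (south): blocked, stay at (x=7, y=0)
  west (west): (x=7, y=0) -> (x=6, y=0)
  south (south): (x=6, y=0) -> (x=6, y=1)
Final: (x=6, y=1)

Answer: Final position: (x=6, y=1)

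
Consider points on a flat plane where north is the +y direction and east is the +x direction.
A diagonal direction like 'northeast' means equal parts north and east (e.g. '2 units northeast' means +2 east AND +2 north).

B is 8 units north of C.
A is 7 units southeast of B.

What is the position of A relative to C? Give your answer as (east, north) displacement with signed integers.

Answer: A is at (east=7, north=1) relative to C.

Derivation:
Place C at the origin (east=0, north=0).
  B is 8 units north of C: delta (east=+0, north=+8); B at (east=0, north=8).
  A is 7 units southeast of B: delta (east=+7, north=-7); A at (east=7, north=1).
Therefore A relative to C: (east=7, north=1).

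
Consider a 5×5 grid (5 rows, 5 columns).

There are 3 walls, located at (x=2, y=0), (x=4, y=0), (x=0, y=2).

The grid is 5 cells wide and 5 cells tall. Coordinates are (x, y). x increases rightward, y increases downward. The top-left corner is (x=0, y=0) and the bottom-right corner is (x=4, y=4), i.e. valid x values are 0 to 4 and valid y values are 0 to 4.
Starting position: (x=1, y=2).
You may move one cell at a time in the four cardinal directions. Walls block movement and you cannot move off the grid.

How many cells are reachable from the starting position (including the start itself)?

BFS flood-fill from (x=1, y=2):
  Distance 0: (x=1, y=2)
  Distance 1: (x=1, y=1), (x=2, y=2), (x=1, y=3)
  Distance 2: (x=1, y=0), (x=0, y=1), (x=2, y=1), (x=3, y=2), (x=0, y=3), (x=2, y=3), (x=1, y=4)
  Distance 3: (x=0, y=0), (x=3, y=1), (x=4, y=2), (x=3, y=3), (x=0, y=4), (x=2, y=4)
  Distance 4: (x=3, y=0), (x=4, y=1), (x=4, y=3), (x=3, y=4)
  Distance 5: (x=4, y=4)
Total reachable: 22 (grid has 22 open cells total)

Answer: Reachable cells: 22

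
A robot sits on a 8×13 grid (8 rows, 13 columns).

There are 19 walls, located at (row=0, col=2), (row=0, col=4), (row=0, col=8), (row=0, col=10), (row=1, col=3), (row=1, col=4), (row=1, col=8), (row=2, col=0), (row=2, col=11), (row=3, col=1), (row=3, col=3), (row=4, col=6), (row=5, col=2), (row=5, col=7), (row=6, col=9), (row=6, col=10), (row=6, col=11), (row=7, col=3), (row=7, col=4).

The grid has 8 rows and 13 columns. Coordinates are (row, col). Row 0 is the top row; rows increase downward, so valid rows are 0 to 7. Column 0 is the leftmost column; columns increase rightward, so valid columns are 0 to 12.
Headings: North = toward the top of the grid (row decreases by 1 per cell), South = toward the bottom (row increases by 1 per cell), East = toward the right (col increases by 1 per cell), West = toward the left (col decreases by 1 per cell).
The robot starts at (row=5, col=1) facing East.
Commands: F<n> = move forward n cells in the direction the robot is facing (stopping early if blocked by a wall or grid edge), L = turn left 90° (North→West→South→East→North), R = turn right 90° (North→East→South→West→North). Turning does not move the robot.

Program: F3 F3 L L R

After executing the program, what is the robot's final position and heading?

Start: (row=5, col=1), facing East
  F3: move forward 0/3 (blocked), now at (row=5, col=1)
  F3: move forward 0/3 (blocked), now at (row=5, col=1)
  L: turn left, now facing North
  L: turn left, now facing West
  R: turn right, now facing North
Final: (row=5, col=1), facing North

Answer: Final position: (row=5, col=1), facing North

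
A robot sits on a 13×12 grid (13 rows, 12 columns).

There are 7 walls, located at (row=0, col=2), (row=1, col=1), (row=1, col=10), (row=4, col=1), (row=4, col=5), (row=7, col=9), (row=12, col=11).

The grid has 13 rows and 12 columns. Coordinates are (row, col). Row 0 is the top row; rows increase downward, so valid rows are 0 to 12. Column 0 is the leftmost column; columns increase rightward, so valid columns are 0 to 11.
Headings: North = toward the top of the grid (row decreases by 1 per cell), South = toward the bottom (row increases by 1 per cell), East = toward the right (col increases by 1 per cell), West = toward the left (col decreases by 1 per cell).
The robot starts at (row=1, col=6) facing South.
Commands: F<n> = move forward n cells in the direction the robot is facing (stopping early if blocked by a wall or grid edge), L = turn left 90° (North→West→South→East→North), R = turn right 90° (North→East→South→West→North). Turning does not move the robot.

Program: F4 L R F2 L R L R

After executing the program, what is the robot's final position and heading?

Answer: Final position: (row=7, col=6), facing South

Derivation:
Start: (row=1, col=6), facing South
  F4: move forward 4, now at (row=5, col=6)
  L: turn left, now facing East
  R: turn right, now facing South
  F2: move forward 2, now at (row=7, col=6)
  L: turn left, now facing East
  R: turn right, now facing South
  L: turn left, now facing East
  R: turn right, now facing South
Final: (row=7, col=6), facing South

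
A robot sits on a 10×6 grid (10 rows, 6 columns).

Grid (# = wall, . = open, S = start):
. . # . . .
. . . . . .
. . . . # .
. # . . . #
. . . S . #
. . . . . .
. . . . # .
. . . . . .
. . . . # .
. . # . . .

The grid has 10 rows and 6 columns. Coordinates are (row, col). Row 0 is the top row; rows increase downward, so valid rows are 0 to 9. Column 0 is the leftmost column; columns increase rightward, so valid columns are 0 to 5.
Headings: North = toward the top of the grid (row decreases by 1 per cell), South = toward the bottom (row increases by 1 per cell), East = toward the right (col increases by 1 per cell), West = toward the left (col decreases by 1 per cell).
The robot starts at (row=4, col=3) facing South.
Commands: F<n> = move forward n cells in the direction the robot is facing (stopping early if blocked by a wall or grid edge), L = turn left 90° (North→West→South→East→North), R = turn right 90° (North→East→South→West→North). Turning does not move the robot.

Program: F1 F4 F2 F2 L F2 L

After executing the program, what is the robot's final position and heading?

Start: (row=4, col=3), facing South
  F1: move forward 1, now at (row=5, col=3)
  F4: move forward 4, now at (row=9, col=3)
  F2: move forward 0/2 (blocked), now at (row=9, col=3)
  F2: move forward 0/2 (blocked), now at (row=9, col=3)
  L: turn left, now facing East
  F2: move forward 2, now at (row=9, col=5)
  L: turn left, now facing North
Final: (row=9, col=5), facing North

Answer: Final position: (row=9, col=5), facing North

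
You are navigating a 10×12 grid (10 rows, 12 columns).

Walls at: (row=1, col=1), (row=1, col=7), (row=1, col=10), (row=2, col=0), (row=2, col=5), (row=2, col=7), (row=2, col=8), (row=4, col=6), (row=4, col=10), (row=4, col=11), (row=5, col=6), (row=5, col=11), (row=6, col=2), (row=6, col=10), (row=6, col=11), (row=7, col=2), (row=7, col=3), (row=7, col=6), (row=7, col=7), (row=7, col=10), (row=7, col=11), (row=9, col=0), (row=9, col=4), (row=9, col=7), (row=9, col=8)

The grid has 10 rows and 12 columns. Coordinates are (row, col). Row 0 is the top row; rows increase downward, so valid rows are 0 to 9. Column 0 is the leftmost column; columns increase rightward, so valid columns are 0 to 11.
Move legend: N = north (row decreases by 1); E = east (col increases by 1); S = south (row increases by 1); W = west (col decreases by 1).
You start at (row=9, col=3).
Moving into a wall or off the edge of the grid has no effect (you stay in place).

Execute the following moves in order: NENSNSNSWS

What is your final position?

Answer: Final position: (row=9, col=3)

Derivation:
Start: (row=9, col=3)
  N (north): (row=9, col=3) -> (row=8, col=3)
  E (east): (row=8, col=3) -> (row=8, col=4)
  N (north): (row=8, col=4) -> (row=7, col=4)
  S (south): (row=7, col=4) -> (row=8, col=4)
  N (north): (row=8, col=4) -> (row=7, col=4)
  S (south): (row=7, col=4) -> (row=8, col=4)
  N (north): (row=8, col=4) -> (row=7, col=4)
  S (south): (row=7, col=4) -> (row=8, col=4)
  W (west): (row=8, col=4) -> (row=8, col=3)
  S (south): (row=8, col=3) -> (row=9, col=3)
Final: (row=9, col=3)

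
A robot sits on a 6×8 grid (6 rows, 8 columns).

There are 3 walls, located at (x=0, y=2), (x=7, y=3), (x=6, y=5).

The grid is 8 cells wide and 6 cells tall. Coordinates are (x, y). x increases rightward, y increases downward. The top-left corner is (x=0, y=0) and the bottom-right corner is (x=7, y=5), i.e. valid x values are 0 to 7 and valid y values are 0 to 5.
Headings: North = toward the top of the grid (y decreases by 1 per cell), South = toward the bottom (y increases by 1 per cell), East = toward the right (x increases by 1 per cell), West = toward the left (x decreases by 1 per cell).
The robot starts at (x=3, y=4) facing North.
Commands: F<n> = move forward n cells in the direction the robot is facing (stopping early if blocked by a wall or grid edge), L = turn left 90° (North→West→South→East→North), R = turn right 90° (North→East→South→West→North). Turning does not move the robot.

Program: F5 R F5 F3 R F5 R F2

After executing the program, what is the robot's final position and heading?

Answer: Final position: (x=5, y=2), facing West

Derivation:
Start: (x=3, y=4), facing North
  F5: move forward 4/5 (blocked), now at (x=3, y=0)
  R: turn right, now facing East
  F5: move forward 4/5 (blocked), now at (x=7, y=0)
  F3: move forward 0/3 (blocked), now at (x=7, y=0)
  R: turn right, now facing South
  F5: move forward 2/5 (blocked), now at (x=7, y=2)
  R: turn right, now facing West
  F2: move forward 2, now at (x=5, y=2)
Final: (x=5, y=2), facing West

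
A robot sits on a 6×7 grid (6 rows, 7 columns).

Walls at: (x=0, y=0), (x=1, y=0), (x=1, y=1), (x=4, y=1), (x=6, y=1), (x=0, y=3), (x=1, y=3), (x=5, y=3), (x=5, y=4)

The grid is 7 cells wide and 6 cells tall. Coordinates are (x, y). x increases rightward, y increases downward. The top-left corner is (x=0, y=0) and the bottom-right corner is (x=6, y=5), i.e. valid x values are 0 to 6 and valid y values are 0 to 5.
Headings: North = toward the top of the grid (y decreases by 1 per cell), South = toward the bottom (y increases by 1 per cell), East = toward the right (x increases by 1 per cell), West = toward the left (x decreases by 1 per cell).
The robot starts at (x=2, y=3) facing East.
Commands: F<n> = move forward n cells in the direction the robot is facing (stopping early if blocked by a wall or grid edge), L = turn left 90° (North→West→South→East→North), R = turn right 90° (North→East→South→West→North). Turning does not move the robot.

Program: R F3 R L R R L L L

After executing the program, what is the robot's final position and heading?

Start: (x=2, y=3), facing East
  R: turn right, now facing South
  F3: move forward 2/3 (blocked), now at (x=2, y=5)
  R: turn right, now facing West
  L: turn left, now facing South
  R: turn right, now facing West
  R: turn right, now facing North
  L: turn left, now facing West
  L: turn left, now facing South
  L: turn left, now facing East
Final: (x=2, y=5), facing East

Answer: Final position: (x=2, y=5), facing East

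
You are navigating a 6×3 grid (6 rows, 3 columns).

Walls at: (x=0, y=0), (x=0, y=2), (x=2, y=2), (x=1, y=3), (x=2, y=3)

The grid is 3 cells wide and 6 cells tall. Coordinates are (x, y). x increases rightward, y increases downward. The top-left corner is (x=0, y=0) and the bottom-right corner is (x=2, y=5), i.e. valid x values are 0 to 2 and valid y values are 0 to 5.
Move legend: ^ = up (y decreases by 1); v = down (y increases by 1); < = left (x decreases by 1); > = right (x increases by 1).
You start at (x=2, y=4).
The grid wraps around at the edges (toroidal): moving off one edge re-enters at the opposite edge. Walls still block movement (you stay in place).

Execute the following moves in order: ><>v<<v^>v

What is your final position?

Start: (x=2, y=4)
  > (right): (x=2, y=4) -> (x=0, y=4)
  < (left): (x=0, y=4) -> (x=2, y=4)
  > (right): (x=2, y=4) -> (x=0, y=4)
  v (down): (x=0, y=4) -> (x=0, y=5)
  < (left): (x=0, y=5) -> (x=2, y=5)
  < (left): (x=2, y=5) -> (x=1, y=5)
  v (down): (x=1, y=5) -> (x=1, y=0)
  ^ (up): (x=1, y=0) -> (x=1, y=5)
  > (right): (x=1, y=5) -> (x=2, y=5)
  v (down): (x=2, y=5) -> (x=2, y=0)
Final: (x=2, y=0)

Answer: Final position: (x=2, y=0)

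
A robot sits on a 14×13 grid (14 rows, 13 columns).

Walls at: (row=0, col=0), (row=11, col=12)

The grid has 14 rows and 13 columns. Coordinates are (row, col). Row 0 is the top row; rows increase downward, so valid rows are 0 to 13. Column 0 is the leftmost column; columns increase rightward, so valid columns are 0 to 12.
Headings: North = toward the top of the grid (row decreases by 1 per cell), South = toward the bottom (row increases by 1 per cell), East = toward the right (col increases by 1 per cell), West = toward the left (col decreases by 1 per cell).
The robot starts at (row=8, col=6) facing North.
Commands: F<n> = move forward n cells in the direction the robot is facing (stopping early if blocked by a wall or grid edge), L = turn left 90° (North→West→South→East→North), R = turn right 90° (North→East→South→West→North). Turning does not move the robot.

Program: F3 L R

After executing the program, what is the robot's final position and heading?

Answer: Final position: (row=5, col=6), facing North

Derivation:
Start: (row=8, col=6), facing North
  F3: move forward 3, now at (row=5, col=6)
  L: turn left, now facing West
  R: turn right, now facing North
Final: (row=5, col=6), facing North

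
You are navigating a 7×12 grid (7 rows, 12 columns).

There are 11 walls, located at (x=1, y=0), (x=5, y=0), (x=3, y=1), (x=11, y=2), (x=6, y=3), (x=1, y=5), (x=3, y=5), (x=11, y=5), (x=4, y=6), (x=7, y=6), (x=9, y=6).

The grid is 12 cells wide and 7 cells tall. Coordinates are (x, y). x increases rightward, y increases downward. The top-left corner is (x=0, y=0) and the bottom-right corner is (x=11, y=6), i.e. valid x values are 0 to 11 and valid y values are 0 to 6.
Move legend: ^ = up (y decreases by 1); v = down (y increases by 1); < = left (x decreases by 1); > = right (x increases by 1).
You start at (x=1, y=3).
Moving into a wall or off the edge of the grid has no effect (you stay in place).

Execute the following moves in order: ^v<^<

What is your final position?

Start: (x=1, y=3)
  ^ (up): (x=1, y=3) -> (x=1, y=2)
  v (down): (x=1, y=2) -> (x=1, y=3)
  < (left): (x=1, y=3) -> (x=0, y=3)
  ^ (up): (x=0, y=3) -> (x=0, y=2)
  < (left): blocked, stay at (x=0, y=2)
Final: (x=0, y=2)

Answer: Final position: (x=0, y=2)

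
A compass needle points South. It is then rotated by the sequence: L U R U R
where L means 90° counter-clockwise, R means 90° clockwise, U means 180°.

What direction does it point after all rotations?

Start: South
  L (left (90° counter-clockwise)) -> East
  U (U-turn (180°)) -> West
  R (right (90° clockwise)) -> North
  U (U-turn (180°)) -> South
  R (right (90° clockwise)) -> West
Final: West

Answer: Final heading: West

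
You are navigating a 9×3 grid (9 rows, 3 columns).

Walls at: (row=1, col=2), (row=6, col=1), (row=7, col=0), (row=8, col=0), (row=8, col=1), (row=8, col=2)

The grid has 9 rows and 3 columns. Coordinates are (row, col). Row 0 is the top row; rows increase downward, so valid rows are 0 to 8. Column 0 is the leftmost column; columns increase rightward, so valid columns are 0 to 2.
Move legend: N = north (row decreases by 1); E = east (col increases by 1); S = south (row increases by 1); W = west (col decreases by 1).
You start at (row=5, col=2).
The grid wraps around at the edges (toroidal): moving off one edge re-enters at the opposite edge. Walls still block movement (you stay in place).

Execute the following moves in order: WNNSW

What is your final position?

Answer: Final position: (row=4, col=0)

Derivation:
Start: (row=5, col=2)
  W (west): (row=5, col=2) -> (row=5, col=1)
  N (north): (row=5, col=1) -> (row=4, col=1)
  N (north): (row=4, col=1) -> (row=3, col=1)
  S (south): (row=3, col=1) -> (row=4, col=1)
  W (west): (row=4, col=1) -> (row=4, col=0)
Final: (row=4, col=0)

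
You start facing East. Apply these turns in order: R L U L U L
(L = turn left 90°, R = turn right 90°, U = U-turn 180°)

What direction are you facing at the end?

Start: East
  R (right (90° clockwise)) -> South
  L (left (90° counter-clockwise)) -> East
  U (U-turn (180°)) -> West
  L (left (90° counter-clockwise)) -> South
  U (U-turn (180°)) -> North
  L (left (90° counter-clockwise)) -> West
Final: West

Answer: Final heading: West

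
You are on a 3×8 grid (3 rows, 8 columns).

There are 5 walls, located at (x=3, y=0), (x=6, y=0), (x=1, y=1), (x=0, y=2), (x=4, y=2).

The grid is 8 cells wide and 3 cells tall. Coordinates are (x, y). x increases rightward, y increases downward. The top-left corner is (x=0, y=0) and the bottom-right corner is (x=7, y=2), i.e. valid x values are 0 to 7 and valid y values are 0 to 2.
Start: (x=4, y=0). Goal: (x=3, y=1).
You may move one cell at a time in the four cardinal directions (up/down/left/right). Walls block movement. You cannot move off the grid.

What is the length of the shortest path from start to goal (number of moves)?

BFS from (x=4, y=0) until reaching (x=3, y=1):
  Distance 0: (x=4, y=0)
  Distance 1: (x=5, y=0), (x=4, y=1)
  Distance 2: (x=3, y=1), (x=5, y=1)  <- goal reached here
One shortest path (2 moves): (x=4, y=0) -> (x=4, y=1) -> (x=3, y=1)

Answer: Shortest path length: 2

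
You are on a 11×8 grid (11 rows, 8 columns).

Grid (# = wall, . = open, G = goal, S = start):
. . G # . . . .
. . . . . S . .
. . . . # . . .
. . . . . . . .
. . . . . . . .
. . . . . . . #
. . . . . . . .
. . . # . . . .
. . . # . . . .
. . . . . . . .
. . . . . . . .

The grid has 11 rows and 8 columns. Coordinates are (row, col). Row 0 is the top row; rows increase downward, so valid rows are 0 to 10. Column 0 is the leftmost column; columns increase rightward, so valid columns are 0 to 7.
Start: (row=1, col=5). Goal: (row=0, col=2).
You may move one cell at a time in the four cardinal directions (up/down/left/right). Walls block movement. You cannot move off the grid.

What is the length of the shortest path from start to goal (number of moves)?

BFS from (row=1, col=5) until reaching (row=0, col=2):
  Distance 0: (row=1, col=5)
  Distance 1: (row=0, col=5), (row=1, col=4), (row=1, col=6), (row=2, col=5)
  Distance 2: (row=0, col=4), (row=0, col=6), (row=1, col=3), (row=1, col=7), (row=2, col=6), (row=3, col=5)
  Distance 3: (row=0, col=7), (row=1, col=2), (row=2, col=3), (row=2, col=7), (row=3, col=4), (row=3, col=6), (row=4, col=5)
  Distance 4: (row=0, col=2), (row=1, col=1), (row=2, col=2), (row=3, col=3), (row=3, col=7), (row=4, col=4), (row=4, col=6), (row=5, col=5)  <- goal reached here
One shortest path (4 moves): (row=1, col=5) -> (row=1, col=4) -> (row=1, col=3) -> (row=1, col=2) -> (row=0, col=2)

Answer: Shortest path length: 4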